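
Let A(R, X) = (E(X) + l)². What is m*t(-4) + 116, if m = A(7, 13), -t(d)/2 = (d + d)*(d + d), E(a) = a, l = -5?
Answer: -8076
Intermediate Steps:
t(d) = -8*d² (t(d) = -2*(d + d)*(d + d) = -2*2*d*2*d = -8*d²)
A(R, X) = (-5 + X)² (A(R, X) = (X - 5)² = (-5 + X)²)
m = 64 (m = (-5 + 13)² = 8² = 64)
m*t(-4) + 116 = 64*(-8*(-4)²) + 116 = 64*(-8*16) + 116 = 64*(-128) + 116 = -8192 + 116 = -8076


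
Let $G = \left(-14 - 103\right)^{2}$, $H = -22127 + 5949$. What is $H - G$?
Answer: $-29867$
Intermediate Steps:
$H = -16178$
$G = 13689$ ($G = \left(-117\right)^{2} = 13689$)
$H - G = -16178 - 13689 = -29867$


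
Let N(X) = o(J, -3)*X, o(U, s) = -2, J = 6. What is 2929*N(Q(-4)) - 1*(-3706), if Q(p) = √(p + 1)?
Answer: 3706 - 5858*I*√3 ≈ 3706.0 - 10146.0*I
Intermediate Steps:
Q(p) = √(1 + p)
N(X) = -2*X
2929*N(Q(-4)) - 1*(-3706) = 2929*(-2*√(1 - 4)) - 1*(-3706) = 2929*(-2*I*√3) + 3706 = -5858*I*√3 + 3706 = 3706 - 5858*I*√3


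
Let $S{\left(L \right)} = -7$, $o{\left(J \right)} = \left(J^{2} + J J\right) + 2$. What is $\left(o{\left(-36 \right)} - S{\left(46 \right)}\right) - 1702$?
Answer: $899$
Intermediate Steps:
$o{\left(J \right)} = 2 + 2 J^{2}$ ($o{\left(J \right)} = \left(J^{2} + J^{2}\right) + 2 = 2 J^{2} + 2 = 2 + 2 J^{2}$)
$\left(o{\left(-36 \right)} - S{\left(46 \right)}\right) - 1702 = \left(\left(2 + 2 \left(-36\right)^{2}\right) - -7\right) - 1702 = \left(\left(2 + 2 \cdot 1296\right) + 7\right) - 1702 = \left(\left(2 + 2592\right) + 7\right) - 1702 = \left(2594 + 7\right) - 1702 = 2601 - 1702 = 899$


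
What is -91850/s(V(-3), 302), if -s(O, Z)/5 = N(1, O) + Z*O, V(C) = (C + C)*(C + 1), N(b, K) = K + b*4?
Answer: 1837/364 ≈ 5.0467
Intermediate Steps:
N(b, K) = K + 4*b
V(C) = 2*C*(1 + C) (V(C) = (2*C)*(1 + C) = 2*C*(1 + C))
s(O, Z) = -20 - 5*O - 5*O*Z (s(O, Z) = -5*((O + 4*1) + Z*O) = -5*((O + 4) + O*Z) = -5*((4 + O) + O*Z) = -5*(4 + O + O*Z) = -20 - 5*O - 5*O*Z)
-91850/s(V(-3), 302) = -91850/(-20 - 10*(-3)*(1 - 3) - 5*2*(-3)*(1 - 3)*302) = -91850/(-20 - 10*(-3)*(-2) - 5*2*(-3)*(-2)*302) = -91850/(-20 - 5*12 - 5*12*302) = -91850/(-20 - 60 - 18120) = -91850/(-18200) = -91850*(-1/18200) = 1837/364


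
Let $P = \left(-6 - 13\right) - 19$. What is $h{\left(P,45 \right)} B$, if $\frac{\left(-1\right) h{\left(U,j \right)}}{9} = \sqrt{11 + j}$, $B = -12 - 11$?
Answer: $414 \sqrt{14} \approx 1549.0$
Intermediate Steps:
$B = -23$ ($B = -12 - 11 = -23$)
$P = -38$ ($P = -19 - 19 = -38$)
$h{\left(U,j \right)} = - 9 \sqrt{11 + j}$
$h{\left(P,45 \right)} B = - 9 \sqrt{11 + 45} \left(-23\right) = - 9 \sqrt{56} \left(-23\right) = - 9 \cdot 2 \sqrt{14} \left(-23\right) = - 18 \sqrt{14} \left(-23\right) = 414 \sqrt{14}$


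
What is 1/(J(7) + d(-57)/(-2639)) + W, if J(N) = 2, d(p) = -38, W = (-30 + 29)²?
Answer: 7955/5316 ≈ 1.4964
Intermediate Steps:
W = 1 (W = (-1)² = 1)
1/(J(7) + d(-57)/(-2639)) + W = 1/(2 - 38/(-2639)) + 1 = 1/(2 - 38*(-1/2639)) + 1 = 1/(2 + 38/2639) + 1 = 1/(5316/2639) + 1 = 2639/5316 + 1 = 7955/5316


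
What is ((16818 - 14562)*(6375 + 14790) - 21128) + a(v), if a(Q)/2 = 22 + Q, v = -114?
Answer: 47726928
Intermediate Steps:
a(Q) = 44 + 2*Q (a(Q) = 2*(22 + Q) = 44 + 2*Q)
((16818 - 14562)*(6375 + 14790) - 21128) + a(v) = ((16818 - 14562)*(6375 + 14790) - 21128) + (44 + 2*(-114)) = (2256*21165 - 21128) + (44 - 228) = (47748240 - 21128) - 184 = 47727112 - 184 = 47726928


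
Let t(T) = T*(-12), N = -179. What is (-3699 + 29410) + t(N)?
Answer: 27859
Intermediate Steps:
t(T) = -12*T
(-3699 + 29410) + t(N) = (-3699 + 29410) - 12*(-179) = 25711 + 2148 = 27859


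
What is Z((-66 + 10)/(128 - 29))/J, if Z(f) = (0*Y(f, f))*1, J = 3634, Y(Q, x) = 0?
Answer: 0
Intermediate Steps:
Z(f) = 0 (Z(f) = (0*0)*1 = 0*1 = 0)
Z((-66 + 10)/(128 - 29))/J = 0/3634 = 0*(1/3634) = 0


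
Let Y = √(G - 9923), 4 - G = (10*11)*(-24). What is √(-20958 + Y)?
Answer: √(-20958 + I*√7279) ≈ 0.2947 + 144.77*I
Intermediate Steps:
G = 2644 (G = 4 - 10*11*(-24) = 4 - 110*(-24) = 4 - 1*(-2640) = 4 + 2640 = 2644)
Y = I*√7279 (Y = √(2644 - 9923) = √(-7279) = I*√7279 ≈ 85.317*I)
√(-20958 + Y) = √(-20958 + I*√7279)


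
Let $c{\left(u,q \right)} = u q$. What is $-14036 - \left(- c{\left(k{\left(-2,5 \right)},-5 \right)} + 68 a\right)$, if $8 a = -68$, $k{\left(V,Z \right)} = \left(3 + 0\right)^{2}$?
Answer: $-13503$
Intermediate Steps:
$k{\left(V,Z \right)} = 9$ ($k{\left(V,Z \right)} = 3^{2} = 9$)
$a = - \frac{17}{2}$ ($a = \frac{1}{8} \left(-68\right) = - \frac{17}{2} \approx -8.5$)
$c{\left(u,q \right)} = q u$
$-14036 - \left(- c{\left(k{\left(-2,5 \right)},-5 \right)} + 68 a\right) = -14036 - -533 = -14036 + \left(578 - 45\right) = -14036 + 533 = -13503$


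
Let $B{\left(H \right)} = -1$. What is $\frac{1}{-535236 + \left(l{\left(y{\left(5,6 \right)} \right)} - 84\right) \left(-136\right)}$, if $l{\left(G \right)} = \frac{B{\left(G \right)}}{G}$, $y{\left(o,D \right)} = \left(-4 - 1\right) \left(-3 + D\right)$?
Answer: $- \frac{15}{7857316} \approx -1.909 \cdot 10^{-6}$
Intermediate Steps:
$y{\left(o,D \right)} = 15 - 5 D$ ($y{\left(o,D \right)} = - 5 \left(-3 + D\right) = 15 - 5 D$)
$l{\left(G \right)} = - \frac{1}{G}$
$\frac{1}{-535236 + \left(l{\left(y{\left(5,6 \right)} \right)} - 84\right) \left(-136\right)} = \frac{1}{-535236 + \left(- \frac{1}{15 - 30} - 84\right) \left(-136\right)} = \frac{1}{-535236 + \left(- \frac{1}{-15} - 84\right) \left(-136\right)} = \frac{1}{-535236 + \left(\left(-1\right) \left(- \frac{1}{15}\right) - 84\right) \left(-136\right)} = \frac{1}{-535236 + \left(\frac{1}{15} - 84\right) \left(-136\right)} = \frac{1}{-535236 - - \frac{171224}{15}} = \frac{1}{-535236 + \frac{171224}{15}} = \frac{1}{- \frac{7857316}{15}} = - \frac{15}{7857316}$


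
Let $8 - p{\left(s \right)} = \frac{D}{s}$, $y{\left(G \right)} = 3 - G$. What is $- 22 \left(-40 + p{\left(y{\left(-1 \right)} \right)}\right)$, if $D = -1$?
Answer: $\frac{1397}{2} \approx 698.5$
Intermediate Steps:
$p{\left(s \right)} = 8 + \frac{1}{s}$ ($p{\left(s \right)} = 8 - - \frac{1}{s} = 8 + \frac{1}{s}$)
$- 22 \left(-40 + p{\left(y{\left(-1 \right)} \right)}\right) = - 22 \left(-40 + \left(8 + \frac{1}{3 - -1}\right)\right) = - 22 \left(-40 + \left(8 + \frac{1}{3 + 1}\right)\right) = - 22 \left(-40 + \left(8 + \frac{1}{4}\right)\right) = - 22 \left(-40 + \frac{33}{4}\right) = \left(-22\right) \left(- \frac{127}{4}\right) = \frac{1397}{2}$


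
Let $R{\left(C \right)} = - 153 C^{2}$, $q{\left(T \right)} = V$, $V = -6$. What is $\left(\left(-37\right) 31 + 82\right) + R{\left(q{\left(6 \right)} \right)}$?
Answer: $-6573$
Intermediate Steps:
$q{\left(T \right)} = -6$
$\left(\left(-37\right) 31 + 82\right) + R{\left(q{\left(6 \right)} \right)} = \left(\left(-37\right) 31 + 82\right) - 153 \left(-6\right)^{2} = \left(-1147 + 82\right) - 5508 = -1065 - 5508 = -6573$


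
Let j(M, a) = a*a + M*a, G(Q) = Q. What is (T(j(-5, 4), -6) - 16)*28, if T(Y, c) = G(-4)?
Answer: -560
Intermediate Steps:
j(M, a) = a² + M*a
T(Y, c) = -4
(T(j(-5, 4), -6) - 16)*28 = (-4 - 16)*28 = -20*28 = -560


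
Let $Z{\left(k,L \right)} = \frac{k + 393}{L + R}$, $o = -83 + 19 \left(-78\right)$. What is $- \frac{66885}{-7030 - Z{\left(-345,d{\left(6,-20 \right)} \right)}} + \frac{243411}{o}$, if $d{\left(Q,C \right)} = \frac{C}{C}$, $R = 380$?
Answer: $- \frac{204029941311}{1397272690} \approx -146.02$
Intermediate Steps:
$d{\left(Q,C \right)} = 1$
$o = -1565$ ($o = -83 - 1482 = -1565$)
$Z{\left(k,L \right)} = \frac{393 + k}{380 + L}$ ($Z{\left(k,L \right)} = \frac{k + 393}{L + 380} = \frac{393 + k}{380 + L}$)
$- \frac{66885}{-7030 - Z{\left(-345,d{\left(6,-20 \right)} \right)}} + \frac{243411}{o} = - \frac{66885}{-7030 - \frac{393 - 345}{380 + 1}} + \frac{243411}{-1565} = - \frac{66885}{-7030 - \frac{1}{381} \cdot 48} + 243411 \left(- \frac{1}{1565}\right) = - \frac{66885}{-7030 - \frac{1}{381} \cdot 48} - \frac{243411}{1565} = - \frac{66885}{-7030 - \frac{16}{127}} - \frac{243411}{1565} = - \frac{66885}{- \frac{892826}{127}} - \frac{243411}{1565} = \left(-66885\right) \left(- \frac{127}{892826}\right) - \frac{243411}{1565} = \frac{8494395}{892826} - \frac{243411}{1565} = - \frac{204029941311}{1397272690}$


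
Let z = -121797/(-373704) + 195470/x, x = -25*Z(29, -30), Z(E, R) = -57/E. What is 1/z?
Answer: 35501880/141237551083 ≈ 0.00025136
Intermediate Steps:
x = 1425/29 (x = -(-1425)/29 = -25*(-57/29) = 1425/29 ≈ 49.138)
z = 141237551083/35501880 (z = -121797/(-373704) + 195470/(1425/29) = -121797*(-1/373704) + 195470*(29/1425) = 40599/124568 + 1133726/285 = 141237551083/35501880 ≈ 3978.3)
1/z = 1/(141237551083/35501880) = 35501880/141237551083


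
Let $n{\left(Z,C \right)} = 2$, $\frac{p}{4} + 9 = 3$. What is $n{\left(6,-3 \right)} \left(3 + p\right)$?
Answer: $-42$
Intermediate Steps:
$p = -24$ ($p = -36 + 4 \cdot 3 = -36 + 12 = -24$)
$n{\left(6,-3 \right)} \left(3 + p\right) = 2 \left(3 - 24\right) = 2 \left(-21\right) = -42$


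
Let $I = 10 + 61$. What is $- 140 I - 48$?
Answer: $-9988$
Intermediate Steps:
$I = 71$
$- 140 I - 48 = \left(-140\right) 71 - 48 = -9940 - 48 = -9988$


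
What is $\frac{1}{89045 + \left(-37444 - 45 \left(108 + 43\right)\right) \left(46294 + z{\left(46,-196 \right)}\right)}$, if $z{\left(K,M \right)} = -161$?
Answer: $- \frac{1}{2040788742} \approx -4.9001 \cdot 10^{-10}$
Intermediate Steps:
$\frac{1}{89045 + \left(-37444 - 45 \left(108 + 43\right)\right) \left(46294 + z{\left(46,-196 \right)}\right)} = \frac{1}{89045 + \left(-37444 - 45 \left(108 + 43\right)\right) \left(46294 - 161\right)} = \frac{1}{89045 + \left(-37444 - 6795\right) 46133} = \frac{1}{89045 - 2040877787} = \frac{1}{-2040788742} = - \frac{1}{2040788742}$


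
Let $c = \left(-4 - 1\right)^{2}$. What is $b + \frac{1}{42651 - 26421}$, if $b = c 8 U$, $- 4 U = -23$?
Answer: $\frac{18664501}{16230} \approx 1150.0$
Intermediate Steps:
$U = \frac{23}{4}$ ($U = \left(- \frac{1}{4}\right) \left(-23\right) = \frac{23}{4} \approx 5.75$)
$c = 25$ ($c = \left(-5\right)^{2} = 25$)
$b = 1150$ ($b = 25 \cdot 8 \cdot \frac{23}{4} = 200 \cdot \frac{23}{4} = 1150$)
$b + \frac{1}{42651 - 26421} = 1150 + \frac{1}{42651 - 26421} = 1150 + \frac{1}{16230} = \frac{18664501}{16230}$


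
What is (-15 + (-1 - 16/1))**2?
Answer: 1024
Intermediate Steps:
(-15 + (-1 - 16/1))**2 = (-15 + (-1 - 16))**2 = (-15 - 17)**2 = (-32)**2 = 1024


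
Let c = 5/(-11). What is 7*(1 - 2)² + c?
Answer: 72/11 ≈ 6.5455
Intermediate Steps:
c = -5/11 (c = 5*(-1/11) = -5/11 ≈ -0.45455)
7*(1 - 2)² + c = 7*(1 - 2)² - 5/11 = 7*(-1)² - 5/11 = 7*1 - 5/11 = 7 - 5/11 = 72/11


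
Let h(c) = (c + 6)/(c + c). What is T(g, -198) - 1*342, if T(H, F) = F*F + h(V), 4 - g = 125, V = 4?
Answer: 155453/4 ≈ 38863.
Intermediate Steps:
g = -121 (g = 4 - 1*125 = 4 - 125 = -121)
h(c) = (6 + c)/(2*c) (h(c) = (6 + c)/((2*c)) = (6 + c)*(1/(2*c)) = (6 + c)/(2*c))
T(H, F) = 5/4 + F² (T(H, F) = F*F + (½)*(6 + 4)/4 = F² + (½)*(¼)*10 = F² + 5/4 = 5/4 + F²)
T(g, -198) - 1*342 = (5/4 + (-198)²) - 1*342 = (5/4 + 39204) - 342 = 156821/4 - 342 = 155453/4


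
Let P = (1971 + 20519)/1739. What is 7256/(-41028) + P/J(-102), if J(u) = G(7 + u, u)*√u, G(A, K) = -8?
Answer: -1814/10257 + 11245*I*√102/709512 ≈ -0.17685 + 0.16007*I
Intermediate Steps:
J(u) = -8*√u
P = 22490/1739 (P = 22490*(1/1739) = 22490/1739 ≈ 12.933)
7256/(-41028) + P/J(-102) = 7256/(-41028) + 22490/(1739*((-8*I*√102))) = 7256*(-1/41028) + 22490/(1739*((-8*I*√102))) = -1814/10257 + 22490/(1739*((-8*I*√102))) = -1814/10257 + 22490*(I*√102/816)/1739 = -1814/10257 + 11245*I*√102/709512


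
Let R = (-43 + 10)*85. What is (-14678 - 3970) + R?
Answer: -21453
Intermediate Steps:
R = -2805 (R = -33*85 = -2805)
(-14678 - 3970) + R = (-14678 - 3970) - 2805 = -18648 - 2805 = -21453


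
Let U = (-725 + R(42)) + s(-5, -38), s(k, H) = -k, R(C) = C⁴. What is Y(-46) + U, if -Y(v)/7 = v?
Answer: 3111298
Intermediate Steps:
Y(v) = -7*v
U = 3110976 (U = (-725 + 42⁴) - 1*(-5) = (-725 + 3111696) + 5 = 3110971 + 5 = 3110976)
Y(-46) + U = -7*(-46) + 3110976 = 322 + 3110976 = 3111298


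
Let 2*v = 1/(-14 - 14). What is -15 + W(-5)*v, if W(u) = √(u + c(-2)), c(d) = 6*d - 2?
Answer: -15 - I*√19/56 ≈ -15.0 - 0.077837*I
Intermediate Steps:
c(d) = -2 + 6*d
v = -1/56 (v = 1/(2*(-14 - 14)) = (½)/(-28) = (½)*(-1/28) = -1/56 ≈ -0.017857)
W(u) = √(-14 + u) (W(u) = √(u + (-2 + 6*(-2))) = √(u + (-2 - 12)) = √(u - 14) = √(-14 + u))
-15 + W(-5)*v = -15 + √(-14 - 5)*(-1/56) = -15 + √(-19)*(-1/56) = -15 + (I*√19)*(-1/56) = -15 - I*√19/56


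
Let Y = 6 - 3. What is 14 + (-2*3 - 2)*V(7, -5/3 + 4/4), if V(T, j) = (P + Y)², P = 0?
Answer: -58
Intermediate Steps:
Y = 3
V(T, j) = 9 (V(T, j) = (0 + 3)² = 3² = 9)
14 + (-2*3 - 2)*V(7, -5/3 + 4/4) = 14 + (-2*3 - 2)*9 = 14 + (-6 - 2)*9 = 14 - 8*9 = 14 - 72 = -58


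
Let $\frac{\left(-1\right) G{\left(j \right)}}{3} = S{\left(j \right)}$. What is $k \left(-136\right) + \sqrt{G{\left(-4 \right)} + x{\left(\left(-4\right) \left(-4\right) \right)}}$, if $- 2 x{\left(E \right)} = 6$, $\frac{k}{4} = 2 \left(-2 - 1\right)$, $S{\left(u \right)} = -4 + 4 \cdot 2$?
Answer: $3264 + i \sqrt{15} \approx 3264.0 + 3.873 i$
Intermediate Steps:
$S{\left(u \right)} = 4$ ($S{\left(u \right)} = -4 + 8 = 4$)
$G{\left(j \right)} = -12$ ($G{\left(j \right)} = \left(-3\right) 4 = -12$)
$k = -24$ ($k = 4 \cdot 2 \left(-2 - 1\right) = 4 \cdot 2 \left(-3\right) = 4 \left(-6\right) = -24$)
$x{\left(E \right)} = -3$ ($x{\left(E \right)} = \left(- \frac{1}{2}\right) 6 = -3$)
$k \left(-136\right) + \sqrt{G{\left(-4 \right)} + x{\left(\left(-4\right) \left(-4\right) \right)}} = \left(-24\right) \left(-136\right) + \sqrt{-12 - 3} = 3264 + \sqrt{-15} = 3264 + i \sqrt{15}$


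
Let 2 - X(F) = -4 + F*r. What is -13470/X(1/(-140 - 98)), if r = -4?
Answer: -801465/356 ≈ -2251.3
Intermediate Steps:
X(F) = 6 + 4*F (X(F) = 2 - (-4 + F*(-4)) = 2 - (-4 - 4*F) = 2 + (4 + 4*F) = 6 + 4*F)
-13470/X(1/(-140 - 98)) = -13470/(6 + 4/(-140 - 98)) = -13470/(6 + 4/(-238)) = -13470/(6 + 4*(-1/238)) = -13470/(6 - 2/119) = -13470/712/119 = -13470*119/712 = -801465/356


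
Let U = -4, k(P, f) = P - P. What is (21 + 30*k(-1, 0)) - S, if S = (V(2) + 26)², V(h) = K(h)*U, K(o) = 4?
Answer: -79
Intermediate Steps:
k(P, f) = 0
V(h) = -16 (V(h) = 4*(-4) = -16)
S = 100 (S = (-16 + 26)² = 10² = 100)
(21 + 30*k(-1, 0)) - S = (21 + 30*0) - 1*100 = (21 + 0) - 100 = 21 - 100 = -79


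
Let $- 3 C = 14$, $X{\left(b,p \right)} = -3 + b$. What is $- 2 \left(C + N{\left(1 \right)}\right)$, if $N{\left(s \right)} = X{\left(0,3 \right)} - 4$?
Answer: $\frac{70}{3} \approx 23.333$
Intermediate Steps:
$C = - \frac{14}{3}$ ($C = \left(- \frac{1}{3}\right) 14 = - \frac{14}{3} \approx -4.6667$)
$N{\left(s \right)} = -7$ ($N{\left(s \right)} = \left(-3 + 0\right) - 4 = -3 - 4 = -7$)
$- 2 \left(C + N{\left(1 \right)}\right) = - 2 \left(- \frac{14}{3} - 7\right) = \left(-2\right) \left(- \frac{35}{3}\right) = \frac{70}{3}$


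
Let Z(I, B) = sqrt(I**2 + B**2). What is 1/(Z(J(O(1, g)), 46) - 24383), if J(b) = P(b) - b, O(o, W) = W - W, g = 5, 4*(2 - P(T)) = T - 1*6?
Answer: -97532/2378114243 - 2*sqrt(8513)/2378114243 ≈ -4.1090e-5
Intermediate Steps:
P(T) = 7/2 - T/4 (P(T) = 2 - (T - 1*6)/4 = 2 - (T - 6)/4 = 2 - (-6 + T)/4 = 2 + (3/2 - T/4) = 7/2 - T/4)
O(o, W) = 0
J(b) = 7/2 - 5*b/4 (J(b) = (7/2 - b/4) - b = 7/2 - 5*b/4)
Z(I, B) = sqrt(B**2 + I**2)
1/(Z(J(O(1, g)), 46) - 24383) = 1/(sqrt(46**2 + (7/2 - 5/4*0)**2) - 24383) = 1/(sqrt(2116 + (7/2 + 0)**2) - 24383) = 1/(sqrt(2116 + (7/2)**2) - 24383) = 1/(sqrt(2116 + 49/4) - 24383) = 1/(sqrt(8513/4) - 24383) = 1/(sqrt(8513)/2 - 24383) = 1/(-24383 + sqrt(8513)/2)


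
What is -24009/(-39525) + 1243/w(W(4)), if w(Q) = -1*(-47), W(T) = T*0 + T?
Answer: 16752666/619225 ≈ 27.054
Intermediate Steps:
W(T) = T (W(T) = 0 + T = T)
w(Q) = 47
-24009/(-39525) + 1243/w(W(4)) = -24009/(-39525) + 1243/47 = -24009*(-1/39525) + 1243*(1/47) = 8003/13175 + 1243/47 = 16752666/619225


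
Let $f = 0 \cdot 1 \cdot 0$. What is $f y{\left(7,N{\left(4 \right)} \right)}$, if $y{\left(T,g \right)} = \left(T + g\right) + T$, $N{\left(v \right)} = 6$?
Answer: $0$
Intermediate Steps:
$y{\left(T,g \right)} = g + 2 T$
$f = 0$ ($f = 0 \cdot 0 = 0$)
$f y{\left(7,N{\left(4 \right)} \right)} = 0 \left(6 + 2 \cdot 7\right) = 0 \left(6 + 14\right) = 0 \cdot 20 = 0$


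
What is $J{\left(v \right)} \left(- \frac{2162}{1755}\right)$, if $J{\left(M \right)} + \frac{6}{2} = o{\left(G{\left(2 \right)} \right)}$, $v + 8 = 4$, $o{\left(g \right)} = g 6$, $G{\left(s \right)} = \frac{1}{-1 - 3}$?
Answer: $\frac{1081}{195} \approx 5.5436$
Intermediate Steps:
$G{\left(s \right)} = - \frac{1}{4}$ ($G{\left(s \right)} = \frac{1}{-4} = - \frac{1}{4}$)
$o{\left(g \right)} = 6 g$
$v = -4$ ($v = -8 + 4 = -4$)
$J{\left(M \right)} = - \frac{9}{2}$ ($J{\left(M \right)} = -3 + 6 \left(- \frac{1}{4}\right) = -3 - \frac{3}{2} = - \frac{9}{2}$)
$J{\left(v \right)} \left(- \frac{2162}{1755}\right) = - \frac{9 \left(- \frac{2162}{1755}\right)}{2} = - \frac{9 \left(\left(-2162\right) \frac{1}{1755}\right)}{2} = \left(- \frac{9}{2}\right) \left(- \frac{2162}{1755}\right) = \frac{1081}{195}$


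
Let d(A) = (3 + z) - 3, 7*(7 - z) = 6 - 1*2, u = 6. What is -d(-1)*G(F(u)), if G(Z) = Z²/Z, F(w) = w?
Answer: -270/7 ≈ -38.571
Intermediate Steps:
z = 45/7 (z = 7 - (6 - 1*2)/7 = 7 - (6 - 2)/7 = 7 - ⅐*4 = 7 - 4/7 = 45/7 ≈ 6.4286)
G(Z) = Z
d(A) = 45/7 (d(A) = (3 + 45/7) - 3 = 66/7 - 3 = 45/7)
-d(-1)*G(F(u)) = -45*6/7 = -1*270/7 = -270/7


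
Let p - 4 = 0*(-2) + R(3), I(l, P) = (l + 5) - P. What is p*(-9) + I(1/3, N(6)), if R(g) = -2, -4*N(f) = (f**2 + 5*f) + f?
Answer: 16/3 ≈ 5.3333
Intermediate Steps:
N(f) = -3*f/2 - f**2/4 (N(f) = -((f**2 + 5*f) + f)/4 = -(f**2 + 6*f)/4 = -3*f/2 - f**2/4)
I(l, P) = 5 + l - P (I(l, P) = (5 + l) - P = 5 + l - P)
p = 2 (p = 4 + (0*(-2) - 2) = 4 + (0 - 2) = 4 - 2 = 2)
p*(-9) + I(1/3, N(6)) = 2*(-9) + (5 + 1/3 - (-1)*6*(6 + 6)/4) = -18 + (5 + 1/3 - (-1)*6*12/4) = -18 + (5 + 1/3 - 1*(-18)) = -18 + (5 + 1/3 + 18) = -18 + 70/3 = 16/3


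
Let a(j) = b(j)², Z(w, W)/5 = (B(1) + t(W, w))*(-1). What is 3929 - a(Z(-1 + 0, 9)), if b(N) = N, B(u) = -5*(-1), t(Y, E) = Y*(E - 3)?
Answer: -20096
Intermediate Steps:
t(Y, E) = Y*(-3 + E)
B(u) = 5
Z(w, W) = -25 - 5*W*(-3 + w) (Z(w, W) = 5*((5 + W*(-3 + w))*(-1)) = 5*(-5 - W*(-3 + w)) = -25 - 5*W*(-3 + w))
a(j) = j²
3929 - a(Z(-1 + 0, 9)) = 3929 - (-25 - 5*9*(-3 + (-1 + 0)))² = 3929 - (-25 - 5*9*(-3 - 1))² = 3929 - (-25 - 5*9*(-4))² = 3929 - (-25 + 180)² = 3929 - 1*155² = 3929 - 1*24025 = 3929 - 24025 = -20096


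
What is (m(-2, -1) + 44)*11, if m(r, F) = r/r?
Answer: 495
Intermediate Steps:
m(r, F) = 1
(m(-2, -1) + 44)*11 = (1 + 44)*11 = 45*11 = 495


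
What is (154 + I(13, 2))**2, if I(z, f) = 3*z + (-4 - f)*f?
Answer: 32761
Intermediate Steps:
I(z, f) = 3*z + f*(-4 - f)
(154 + I(13, 2))**2 = (154 + (-1*2**2 - 4*2 + 3*13))**2 = (154 + (-1*4 - 8 + 39))**2 = (154 + (-4 - 8 + 39))**2 = (154 + 27)**2 = 181**2 = 32761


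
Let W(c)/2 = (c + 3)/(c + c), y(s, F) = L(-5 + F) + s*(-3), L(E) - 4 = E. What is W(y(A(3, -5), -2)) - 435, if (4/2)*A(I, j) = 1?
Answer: -1304/3 ≈ -434.67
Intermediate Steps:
L(E) = 4 + E
A(I, j) = 1/2 (A(I, j) = (1/2)*1 = 1/2)
y(s, F) = -1 + F - 3*s (y(s, F) = (4 + (-5 + F)) + s*(-3) = (-1 + F) - 3*s = -1 + F - 3*s)
W(c) = (3 + c)/c (W(c) = 2*((c + 3)/(c + c)) = 2*((3 + c)/((2*c))) = 2*((3 + c)*(1/(2*c))) = 2*((3 + c)/(2*c)) = (3 + c)/c)
W(y(A(3, -5), -2)) - 435 = (3 + (-1 - 2 - 3*1/2))/(-1 - 2 - 3*1/2) - 435 = (3 + (-1 - 2 - 3/2))/(-1 - 2 - 3/2) - 435 = (3 - 9/2)/(-9/2) - 435 = -2/9*(-3/2) - 435 = 1/3 - 435 = -1304/3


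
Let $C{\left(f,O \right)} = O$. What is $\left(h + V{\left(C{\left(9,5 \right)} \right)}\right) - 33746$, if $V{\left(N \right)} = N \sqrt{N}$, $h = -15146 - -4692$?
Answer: $-44200 + 5 \sqrt{5} \approx -44189.0$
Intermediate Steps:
$h = -10454$ ($h = -15146 + 4692 = -10454$)
$V{\left(N \right)} = N^{\frac{3}{2}}$
$\left(h + V{\left(C{\left(9,5 \right)} \right)}\right) - 33746 = \left(-10454 + 5^{\frac{3}{2}}\right) - 33746 = \left(-10454 + 5 \sqrt{5}\right) - 33746 = -44200 + 5 \sqrt{5}$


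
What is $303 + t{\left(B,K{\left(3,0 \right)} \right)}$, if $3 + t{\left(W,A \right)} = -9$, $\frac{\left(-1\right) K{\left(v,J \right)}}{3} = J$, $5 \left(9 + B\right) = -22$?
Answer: $291$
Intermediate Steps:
$B = - \frac{67}{5}$ ($B = -9 + \frac{1}{5} \left(-22\right) = -9 - \frac{22}{5} = - \frac{67}{5} \approx -13.4$)
$K{\left(v,J \right)} = - 3 J$
$t{\left(W,A \right)} = -12$ ($t{\left(W,A \right)} = -3 - 9 = -12$)
$303 + t{\left(B,K{\left(3,0 \right)} \right)} = 303 - 12 = 291$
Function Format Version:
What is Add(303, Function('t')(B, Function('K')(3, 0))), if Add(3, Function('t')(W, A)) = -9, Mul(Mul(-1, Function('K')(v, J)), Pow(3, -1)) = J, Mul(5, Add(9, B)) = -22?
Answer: 291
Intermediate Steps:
B = Rational(-67, 5) (B = Add(-9, Mul(Rational(1, 5), -22)) = Add(-9, Rational(-22, 5)) = Rational(-67, 5) ≈ -13.400)
Function('K')(v, J) = Mul(-3, J)
Function('t')(W, A) = -12 (Function('t')(W, A) = Add(-3, -9) = -12)
Add(303, Function('t')(B, Function('K')(3, 0))) = Add(303, -12) = 291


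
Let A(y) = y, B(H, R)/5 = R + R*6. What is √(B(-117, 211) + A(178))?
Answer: √7563 ≈ 86.965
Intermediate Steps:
B(H, R) = 35*R (B(H, R) = 5*(R + R*6) = 5*(R + 6*R) = 5*(7*R) = 35*R)
√(B(-117, 211) + A(178)) = √(35*211 + 178) = √(7385 + 178) = √7563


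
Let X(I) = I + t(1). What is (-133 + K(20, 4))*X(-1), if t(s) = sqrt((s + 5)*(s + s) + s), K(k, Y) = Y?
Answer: 129 - 129*sqrt(13) ≈ -336.12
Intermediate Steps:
t(s) = sqrt(s + 2*s*(5 + s)) (t(s) = sqrt((5 + s)*(2*s) + s) = sqrt(2*s*(5 + s) + s) = sqrt(s + 2*s*(5 + s)))
X(I) = I + sqrt(13) (X(I) = I + sqrt(1*(11 + 2*1)) = I + sqrt(1*(11 + 2)) = I + sqrt(1*13) = I + sqrt(13))
(-133 + K(20, 4))*X(-1) = (-133 + 4)*(-1 + sqrt(13)) = -129*(-1 + sqrt(13)) = 129 - 129*sqrt(13)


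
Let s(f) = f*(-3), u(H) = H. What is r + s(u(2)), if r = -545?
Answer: -551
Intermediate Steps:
s(f) = -3*f
r + s(u(2)) = -545 - 3*2 = -545 - 6 = -551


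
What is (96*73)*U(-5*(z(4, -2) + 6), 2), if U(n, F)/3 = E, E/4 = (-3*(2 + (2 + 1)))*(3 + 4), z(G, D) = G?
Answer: -8830080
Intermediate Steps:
E = -420 (E = 4*((-3*(2 + (2 + 1)))*(3 + 4)) = 4*(-3*(2 + 3)*7) = 4*(-3*5*7) = 4*(-15*7) = 4*(-105) = -420)
U(n, F) = -1260 (U(n, F) = 3*(-420) = -1260)
(96*73)*U(-5*(z(4, -2) + 6), 2) = (96*73)*(-1260) = 7008*(-1260) = -8830080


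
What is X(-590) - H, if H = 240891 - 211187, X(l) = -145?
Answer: -29849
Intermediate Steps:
H = 29704
X(-590) - H = -145 - 1*29704 = -145 - 29704 = -29849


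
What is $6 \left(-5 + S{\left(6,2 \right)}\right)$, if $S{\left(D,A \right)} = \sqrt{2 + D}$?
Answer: $-30 + 12 \sqrt{2} \approx -13.029$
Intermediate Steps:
$6 \left(-5 + S{\left(6,2 \right)}\right) = 6 \left(-5 + \sqrt{2 + 6}\right) = 6 \left(-5 + \sqrt{8}\right) = 6 \left(-5 + 2 \sqrt{2}\right) = -30 + 12 \sqrt{2}$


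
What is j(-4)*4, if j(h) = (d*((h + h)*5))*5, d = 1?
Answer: -800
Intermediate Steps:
j(h) = 50*h (j(h) = (1*((h + h)*5))*5 = (1*((2*h)*5))*5 = (1*(10*h))*5 = (10*h)*5 = 50*h)
j(-4)*4 = (50*(-4))*4 = -200*4 = -800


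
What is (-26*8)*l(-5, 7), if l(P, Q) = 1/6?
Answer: -104/3 ≈ -34.667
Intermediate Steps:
l(P, Q) = ⅙
(-26*8)*l(-5, 7) = -26*8*(⅙) = -208*⅙ = -104/3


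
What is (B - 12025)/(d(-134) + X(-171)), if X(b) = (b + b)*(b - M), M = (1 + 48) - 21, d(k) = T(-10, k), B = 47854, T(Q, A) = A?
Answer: 35829/67924 ≈ 0.52749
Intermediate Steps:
d(k) = k
M = 28 (M = 49 - 21 = 28)
X(b) = 2*b*(-28 + b) (X(b) = (b + b)*(b - 1*28) = (2*b)*(b - 28) = (2*b)*(-28 + b) = 2*b*(-28 + b))
(B - 12025)/(d(-134) + X(-171)) = (47854 - 12025)/(-134 + 2*(-171)*(-28 - 171)) = 35829/(-134 + 2*(-171)*(-199)) = 35829/(-134 + 68058) = 35829/67924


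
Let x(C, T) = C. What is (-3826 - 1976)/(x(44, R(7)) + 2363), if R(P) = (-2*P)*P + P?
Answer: -5802/2407 ≈ -2.4105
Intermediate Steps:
R(P) = P - 2*P² (R(P) = -2*P² + P = P - 2*P²)
(-3826 - 1976)/(x(44, R(7)) + 2363) = (-3826 - 1976)/(44 + 2363) = -5802/2407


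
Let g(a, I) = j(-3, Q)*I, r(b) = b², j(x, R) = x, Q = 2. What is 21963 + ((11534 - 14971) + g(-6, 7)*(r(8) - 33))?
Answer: 17875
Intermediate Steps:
g(a, I) = -3*I
21963 + ((11534 - 14971) + g(-6, 7)*(r(8) - 33)) = 21963 + ((11534 - 14971) + (-3*7)*(8² - 33)) = 21963 + (-3437 - 21*(64 - 33)) = 21963 + (-3437 - 21*31) = 21963 + (-3437 - 651) = 21963 - 4088 = 17875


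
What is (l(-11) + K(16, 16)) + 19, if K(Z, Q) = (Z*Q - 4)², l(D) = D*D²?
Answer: 62192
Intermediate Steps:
l(D) = D³
K(Z, Q) = (-4 + Q*Z)² (K(Z, Q) = (Q*Z - 4)² = (-4 + Q*Z)²)
(l(-11) + K(16, 16)) + 19 = ((-11)³ + (-4 + 16*16)²) + 19 = (-1331 + (-4 + 256)²) + 19 = (-1331 + 252²) + 19 = (-1331 + 63504) + 19 = 62173 + 19 = 62192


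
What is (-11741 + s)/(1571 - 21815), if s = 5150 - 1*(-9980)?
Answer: -3389/20244 ≈ -0.16741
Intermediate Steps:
s = 15130 (s = 5150 + 9980 = 15130)
(-11741 + s)/(1571 - 21815) = (-11741 + 15130)/(1571 - 21815) = 3389/(-20244) = 3389*(-1/20244) = -3389/20244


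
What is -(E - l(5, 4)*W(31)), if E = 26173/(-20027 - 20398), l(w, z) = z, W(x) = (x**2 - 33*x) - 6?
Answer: -1567061/5775 ≈ -271.35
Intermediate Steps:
W(x) = -6 + x**2 - 33*x
E = -3739/5775 (E = 26173/(-40425) = 26173*(-1/40425) = -3739/5775 ≈ -0.64745)
-(E - l(5, 4)*W(31)) = -(-3739/5775 - 4*(-6 + 31**2 - 33*31)) = -(-3739/5775 - 4*(-6 + 961 - 1023)) = -(-3739/5775 - 4*(-68)) = -(-3739/5775 - 1*(-272)) = -(-3739/5775 + 272) = -1*1567061/5775 = -1567061/5775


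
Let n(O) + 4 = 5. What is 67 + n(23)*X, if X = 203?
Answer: 270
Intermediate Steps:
n(O) = 1 (n(O) = -4 + 5 = 1)
67 + n(23)*X = 67 + 1*203 = 67 + 203 = 270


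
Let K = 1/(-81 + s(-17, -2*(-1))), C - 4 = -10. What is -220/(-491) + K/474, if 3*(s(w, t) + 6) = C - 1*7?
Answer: 9523749/21256372 ≈ 0.44804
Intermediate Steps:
C = -6 (C = 4 - 10 = -6)
s(w, t) = -31/3 (s(w, t) = -6 + (-6 - 1*7)/3 = -6 + (-6 - 7)/3 = -6 + (⅓)*(-13) = -6 - 13/3 = -31/3)
K = -3/274 (K = 1/(-81 - 31/3) = 1/(-274/3) = -3/274 ≈ -0.010949)
-220/(-491) + K/474 = -220/(-491) - 3/274/474 = -220*(-1/491) - 3/274*1/474 = 220/491 - 1/43292 = 9523749/21256372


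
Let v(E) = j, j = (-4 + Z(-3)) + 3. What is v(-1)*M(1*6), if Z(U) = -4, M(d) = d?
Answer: -30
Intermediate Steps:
j = -5 (j = (-4 - 4) + 3 = -8 + 3 = -5)
v(E) = -5
v(-1)*M(1*6) = -5*6 = -30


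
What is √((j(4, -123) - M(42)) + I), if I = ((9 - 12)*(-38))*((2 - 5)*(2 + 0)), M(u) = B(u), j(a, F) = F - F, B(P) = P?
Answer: 11*I*√6 ≈ 26.944*I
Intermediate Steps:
j(a, F) = 0
M(u) = u
I = -684 (I = (-3*(-38))*(-3*2) = 114*(-6) = -684)
√((j(4, -123) - M(42)) + I) = √((0 - 1*42) - 684) = √((0 - 42) - 684) = √(-42 - 684) = √(-726) = 11*I*√6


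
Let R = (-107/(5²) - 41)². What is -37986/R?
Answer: -11870625/640712 ≈ -18.527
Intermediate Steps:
R = 1281424/625 (R = (-107/25 - 41)² = (-1132/25)² = 1281424/625 ≈ 2050.3)
-37986/R = -37986/1281424/625 = -37986*625/1281424 = -11870625/640712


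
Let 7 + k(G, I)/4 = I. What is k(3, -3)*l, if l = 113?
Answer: -4520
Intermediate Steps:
k(G, I) = -28 + 4*I
k(3, -3)*l = (-28 + 4*(-3))*113 = (-28 - 12)*113 = -40*113 = -4520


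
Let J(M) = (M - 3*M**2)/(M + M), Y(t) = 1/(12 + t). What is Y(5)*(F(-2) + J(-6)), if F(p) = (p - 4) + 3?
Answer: 13/34 ≈ 0.38235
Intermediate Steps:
F(p) = -1 + p (F(p) = (-4 + p) + 3 = -1 + p)
J(M) = (M - 3*M**2)/(2*M) (J(M) = (M - 3*M**2)/((2*M)) = (M - 3*M**2)*(1/(2*M)) = (M - 3*M**2)/(2*M))
Y(5)*(F(-2) + J(-6)) = ((-1 - 2) + (1/2 - 3/2*(-6)))/(12 + 5) = (-3 + (1/2 + 9))/17 = (-3 + 19/2)/17 = (1/17)*(13/2) = 13/34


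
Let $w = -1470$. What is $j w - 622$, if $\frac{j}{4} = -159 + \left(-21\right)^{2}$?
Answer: $-1658782$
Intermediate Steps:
$j = 1128$ ($j = 4 \left(-159 + \left(-21\right)^{2}\right) = 4 \left(-159 + 441\right) = 4 \cdot 282 = 1128$)
$j w - 622 = 1128 \left(-1470\right) - 622 = -1658160 - 622 = -1658782$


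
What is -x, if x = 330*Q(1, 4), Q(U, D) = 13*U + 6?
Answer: -6270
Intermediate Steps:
Q(U, D) = 6 + 13*U
x = 6270 (x = 330*(6 + 13*1) = 330*(6 + 13) = 330*19 = 6270)
-x = -1*6270 = -6270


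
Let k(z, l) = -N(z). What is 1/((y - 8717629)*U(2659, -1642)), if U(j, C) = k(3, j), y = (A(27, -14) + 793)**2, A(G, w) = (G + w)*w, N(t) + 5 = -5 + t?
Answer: -1/58410156 ≈ -1.7120e-8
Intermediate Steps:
N(t) = -10 + t (N(t) = -5 + (-5 + t) = -10 + t)
A(G, w) = w*(G + w)
y = 373321 (y = (-14*(27 - 14) + 793)**2 = (-14*13 + 793)**2 = (-182 + 793)**2 = 611**2 = 373321)
k(z, l) = 10 - z (k(z, l) = -(-10 + z) = 10 - z)
U(j, C) = 7 (U(j, C) = 10 - 1*3 = 10 - 3 = 7)
1/((y - 8717629)*U(2659, -1642)) = 1/((373321 - 8717629)*7) = (1/7)/(-8344308) = -1/8344308*1/7 = -1/58410156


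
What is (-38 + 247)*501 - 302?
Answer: 104407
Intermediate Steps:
(-38 + 247)*501 - 302 = 209*501 - 302 = 104709 - 302 = 104407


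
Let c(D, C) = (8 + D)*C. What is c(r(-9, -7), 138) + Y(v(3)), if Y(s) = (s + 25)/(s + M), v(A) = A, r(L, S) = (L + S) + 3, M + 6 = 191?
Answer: -32423/47 ≈ -689.85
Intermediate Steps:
M = 185 (M = -6 + 191 = 185)
r(L, S) = 3 + L + S
c(D, C) = C*(8 + D)
Y(s) = (25 + s)/(185 + s) (Y(s) = (s + 25)/(s + 185) = (25 + s)/(185 + s))
c(r(-9, -7), 138) + Y(v(3)) = 138*(8 + (3 - 9 - 7)) + (25 + 3)/(185 + 3) = 138*(8 - 13) + 28/188 = 138*(-5) + (1/188)*28 = -690 + 7/47 = -32423/47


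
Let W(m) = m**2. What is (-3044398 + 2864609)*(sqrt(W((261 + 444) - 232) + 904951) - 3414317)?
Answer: 613856639113 - 359578*sqrt(282170) ≈ 6.1367e+11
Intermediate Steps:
(-3044398 + 2864609)*(sqrt(W((261 + 444) - 232) + 904951) - 3414317) = (-3044398 + 2864609)*(sqrt(((261 + 444) - 232)**2 + 904951) - 3414317) = -179789*(sqrt((705 - 232)**2 + 904951) - 3414317) = -179789*(sqrt(473**2 + 904951) - 3414317) = -179789*(sqrt(223729 + 904951) - 3414317) = -179789*(sqrt(1128680) - 3414317) = -179789*(2*sqrt(282170) - 3414317) = -179789*(-3414317 + 2*sqrt(282170)) = 613856639113 - 359578*sqrt(282170)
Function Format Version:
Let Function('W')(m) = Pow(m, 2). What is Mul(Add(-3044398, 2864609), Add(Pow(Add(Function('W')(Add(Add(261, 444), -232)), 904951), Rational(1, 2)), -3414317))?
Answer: Add(613856639113, Mul(-359578, Pow(282170, Rational(1, 2)))) ≈ 6.1367e+11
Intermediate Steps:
Mul(Add(-3044398, 2864609), Add(Pow(Add(Function('W')(Add(Add(261, 444), -232)), 904951), Rational(1, 2)), -3414317)) = Mul(Add(-3044398, 2864609), Add(Pow(Add(Pow(Add(Add(261, 444), -232), 2), 904951), Rational(1, 2)), -3414317)) = Mul(-179789, Add(Pow(Add(Pow(Add(705, -232), 2), 904951), Rational(1, 2)), -3414317)) = Mul(-179789, Add(Pow(Add(Pow(473, 2), 904951), Rational(1, 2)), -3414317)) = Mul(-179789, Add(Pow(Add(223729, 904951), Rational(1, 2)), -3414317)) = Mul(-179789, Add(Pow(1128680, Rational(1, 2)), -3414317)) = Mul(-179789, Add(Mul(2, Pow(282170, Rational(1, 2))), -3414317)) = Mul(-179789, Add(-3414317, Mul(2, Pow(282170, Rational(1, 2))))) = Add(613856639113, Mul(-359578, Pow(282170, Rational(1, 2))))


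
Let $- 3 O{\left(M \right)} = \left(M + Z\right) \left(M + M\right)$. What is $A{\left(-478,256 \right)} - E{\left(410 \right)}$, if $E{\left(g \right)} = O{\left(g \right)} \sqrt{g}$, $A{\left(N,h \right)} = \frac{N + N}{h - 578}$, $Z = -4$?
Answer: $\frac{478}{161} + \frac{332920 \sqrt{410}}{3} \approx 2.247 \cdot 10^{6}$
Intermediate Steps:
$O{\left(M \right)} = - \frac{2 M \left(-4 + M\right)}{3}$ ($O{\left(M \right)} = - \frac{\left(M - 4\right) \left(M + M\right)}{3} = - \frac{\left(-4 + M\right) 2 M}{3} = - \frac{2 M \left(-4 + M\right)}{3}$)
$A{\left(N,h \right)} = \frac{2 N}{-578 + h}$
$E{\left(g \right)} = \frac{2 g^{\frac{3}{2}} \left(4 - g\right)}{3}$ ($E{\left(g \right)} = \frac{2 g \left(4 - g\right)}{3} \sqrt{g} = \frac{2 g^{\frac{3}{2}} \left(4 - g\right)}{3}$)
$A{\left(-478,256 \right)} - E{\left(410 \right)} = 2 \left(-478\right) \frac{1}{-578 + 256} - \frac{2 \cdot 410^{\frac{3}{2}} \left(4 - 410\right)}{3} = 2 \left(-478\right) \frac{1}{-322} - \frac{2 \cdot 410 \sqrt{410} \left(4 - 410\right)}{3} = 2 \left(-478\right) \left(- \frac{1}{322}\right) - \frac{2}{3} \cdot 410 \sqrt{410} \left(-406\right) = \frac{478}{161} - - \frac{332920 \sqrt{410}}{3} = \frac{478}{161} + \frac{332920 \sqrt{410}}{3}$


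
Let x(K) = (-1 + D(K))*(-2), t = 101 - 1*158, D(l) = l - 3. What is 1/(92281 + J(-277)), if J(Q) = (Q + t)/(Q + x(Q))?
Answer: 285/26299751 ≈ 1.0837e-5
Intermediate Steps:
D(l) = -3 + l
t = -57 (t = 101 - 158 = -57)
x(K) = 8 - 2*K (x(K) = (-1 + (-3 + K))*(-2) = (-4 + K)*(-2) = 8 - 2*K)
J(Q) = (-57 + Q)/(8 - Q) (J(Q) = (Q - 57)/(Q + (8 - 2*Q)) = (-57 + Q)/(8 - Q))
1/(92281 + J(-277)) = 1/(92281 + (-57 - 277)/(8 - 1*(-277))) = 1/(92281 - 334/(8 + 277)) = 1/(92281 - 334/285) = 1/(26299751/285) = 285/26299751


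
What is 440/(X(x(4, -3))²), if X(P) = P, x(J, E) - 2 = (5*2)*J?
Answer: 110/441 ≈ 0.24943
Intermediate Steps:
x(J, E) = 2 + 10*J (x(J, E) = 2 + (5*2)*J = 2 + 10*J)
440/(X(x(4, -3))²) = 440/((2 + 10*4)²) = 440/((2 + 40)²) = 440/(42²) = 440/1764 = 440*(1/1764) = 110/441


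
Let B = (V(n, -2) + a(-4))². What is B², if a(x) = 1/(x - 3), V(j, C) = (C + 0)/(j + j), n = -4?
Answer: 81/614656 ≈ 0.00013178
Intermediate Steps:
V(j, C) = C/(2*j) (V(j, C) = C/((2*j)) = C*(1/(2*j)) = C/(2*j))
a(x) = 1/(-3 + x)
B = 9/784 (B = ((½)*(-2)/(-4) + 1/(-3 - 4))² = ((½)*(-2)*(-¼) + 1/(-7))² = (¼ - ⅐)² = (3/28)² = 9/784 ≈ 0.011480)
B² = (9/784)² = 81/614656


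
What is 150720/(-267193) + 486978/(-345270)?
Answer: -30359367859/15375621185 ≈ -1.9745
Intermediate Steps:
150720/(-267193) + 486978/(-345270) = 150720*(-1/267193) + 486978*(-1/345270) = -150720/267193 - 81163/57545 = -30359367859/15375621185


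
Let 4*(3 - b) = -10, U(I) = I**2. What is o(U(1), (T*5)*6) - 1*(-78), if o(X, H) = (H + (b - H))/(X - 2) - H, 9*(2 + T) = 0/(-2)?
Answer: 265/2 ≈ 132.50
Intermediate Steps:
T = -2 (T = -2 + (0/(-2))/9 = -2 + (0*(-1/2))/9 = -2 + (1/9)*0 = -2 + 0 = -2)
b = 11/2 (b = 3 - 1/4*(-10) = 3 + 5/2 = 11/2 ≈ 5.5000)
o(X, H) = -H + 11/(2*(-2 + X)) (o(X, H) = (H + (11/2 - H))/(X - 2) - H = 11/(2*(-2 + X)) - H = -H + 11/(2*(-2 + X)))
o(U(1), (T*5)*6) - 1*(-78) = (11/2 + 2*(-2*5*6) - 1*-2*5*6*1**2)/(-2 + 1**2) - 1*(-78) = (11/2 + 2*(-10*6) - 1*(-10*6)*1)/(-2 + 1) + 78 = (11/2 + 2*(-60) - 1*(-60)*1)/(-1) + 78 = -(11/2 - 120 + 60) + 78 = -1*(-109/2) + 78 = 109/2 + 78 = 265/2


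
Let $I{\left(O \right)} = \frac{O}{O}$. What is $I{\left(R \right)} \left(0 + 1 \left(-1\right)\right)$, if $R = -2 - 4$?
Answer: $-1$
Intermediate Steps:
$R = -6$ ($R = -2 - 4 = -6$)
$I{\left(O \right)} = 1$
$I{\left(R \right)} \left(0 + 1 \left(-1\right)\right) = 1 \left(0 + 1 \left(-1\right)\right) = 1 \left(0 - 1\right) = 1 \left(-1\right) = -1$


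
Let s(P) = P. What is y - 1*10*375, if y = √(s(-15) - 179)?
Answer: -3750 + I*√194 ≈ -3750.0 + 13.928*I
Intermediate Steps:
y = I*√194 (y = √(-15 - 179) = √(-194) = I*√194 ≈ 13.928*I)
y - 1*10*375 = I*√194 - 1*10*375 = I*√194 - 10*375 = I*√194 - 3750 = -3750 + I*√194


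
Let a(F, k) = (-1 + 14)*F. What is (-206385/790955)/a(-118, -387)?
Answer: 41277/242664994 ≈ 0.00017010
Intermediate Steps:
a(F, k) = 13*F
(-206385/790955)/a(-118, -387) = (-206385/790955)/((13*(-118))) = -206385*1/790955/(-1534) = -41277/158191*(-1/1534) = 41277/242664994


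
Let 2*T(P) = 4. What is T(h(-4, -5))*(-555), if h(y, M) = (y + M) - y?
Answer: -1110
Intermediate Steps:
h(y, M) = M (h(y, M) = (M + y) - y = M)
T(P) = 2 (T(P) = (½)*4 = 2)
T(h(-4, -5))*(-555) = 2*(-555) = -1110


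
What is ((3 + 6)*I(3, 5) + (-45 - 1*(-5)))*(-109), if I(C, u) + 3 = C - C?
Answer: 7303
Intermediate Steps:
I(C, u) = -3 (I(C, u) = -3 + (C - C) = -3 + 0 = -3)
((3 + 6)*I(3, 5) + (-45 - 1*(-5)))*(-109) = ((3 + 6)*(-3) + (-45 - 1*(-5)))*(-109) = (9*(-3) + (-45 + 5))*(-109) = (-27 - 40)*(-109) = -67*(-109) = 7303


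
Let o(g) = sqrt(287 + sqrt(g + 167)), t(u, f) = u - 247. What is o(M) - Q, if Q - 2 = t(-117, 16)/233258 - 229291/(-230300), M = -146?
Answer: -80419382839/26859658700 + sqrt(287 + sqrt(21)) ≈ 14.082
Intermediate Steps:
t(u, f) = -247 + u
Q = 80419382839/26859658700 (Q = 2 + ((-247 - 117)/233258 - 229291/(-230300)) = 2 + (-364*1/233258 - 229291*(-1/230300)) = 2 + (-182/116629 + 229291/230300) = 2 + 26700065439/26859658700 = 80419382839/26859658700 ≈ 2.9941)
o(g) = sqrt(287 + sqrt(167 + g))
o(M) - Q = sqrt(287 + sqrt(167 - 146)) - 1*80419382839/26859658700 = sqrt(287 + sqrt(21)) - 80419382839/26859658700 = -80419382839/26859658700 + sqrt(287 + sqrt(21))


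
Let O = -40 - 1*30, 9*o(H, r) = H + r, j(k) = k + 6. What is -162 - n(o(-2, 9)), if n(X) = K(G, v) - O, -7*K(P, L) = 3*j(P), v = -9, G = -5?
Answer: -1621/7 ≈ -231.57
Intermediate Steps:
j(k) = 6 + k
K(P, L) = -18/7 - 3*P/7 (K(P, L) = -3*(6 + P)/7 = -(18 + 3*P)/7 = -18/7 - 3*P/7)
o(H, r) = H/9 + r/9 (o(H, r) = (H + r)/9 = H/9 + r/9)
O = -70 (O = -40 - 30 = -70)
n(X) = 487/7 (n(X) = (-18/7 - 3/7*(-5)) - 1*(-70) = (-18/7 + 15/7) + 70 = -3/7 + 70 = 487/7)
-162 - n(o(-2, 9)) = -162 - 1*487/7 = -162 - 487/7 = -1621/7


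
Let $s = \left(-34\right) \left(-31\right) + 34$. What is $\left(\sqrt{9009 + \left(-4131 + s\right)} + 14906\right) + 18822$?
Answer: $33728 + \sqrt{5966} \approx 33805.0$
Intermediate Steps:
$s = 1088$ ($s = 1054 + 34 = 1088$)
$\left(\sqrt{9009 + \left(-4131 + s\right)} + 14906\right) + 18822 = \left(\sqrt{9009 + \left(-4131 + 1088\right)} + 14906\right) + 18822 = \left(\sqrt{9009 - 3043} + 14906\right) + 18822 = \left(\sqrt{5966} + 14906\right) + 18822 = \left(14906 + \sqrt{5966}\right) + 18822 = 33728 + \sqrt{5966}$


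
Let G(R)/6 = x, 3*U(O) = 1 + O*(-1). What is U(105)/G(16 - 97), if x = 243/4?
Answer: -208/2187 ≈ -0.095107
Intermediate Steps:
U(O) = 1/3 - O/3 (U(O) = (1 + O*(-1))/3 = (1 - O)/3 = 1/3 - O/3)
x = 243/4 (x = 243*(1/4) = 243/4 ≈ 60.750)
G(R) = 729/2 (G(R) = 6*(243/4) = 729/2)
U(105)/G(16 - 97) = (1/3 - 1/3*105)/(729/2) = (1/3 - 35)*(2/729) = -104/3*2/729 = -208/2187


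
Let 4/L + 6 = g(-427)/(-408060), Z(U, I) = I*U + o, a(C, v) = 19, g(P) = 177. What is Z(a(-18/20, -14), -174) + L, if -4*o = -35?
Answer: -10766761151/3264716 ≈ -3297.9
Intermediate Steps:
o = 35/4 (o = -¼*(-35) = 35/4 ≈ 8.7500)
Z(U, I) = 35/4 + I*U (Z(U, I) = I*U + 35/4 = 35/4 + I*U)
L = -544080/816179 (L = 4/(-6 + 177/(-408060)) = 4/(-6 + 177*(-1/408060)) = 4/(-6 - 59/136020) = 4/(-816179/136020) = 4*(-136020/816179) = -544080/816179 ≈ -0.66662)
Z(a(-18/20, -14), -174) + L = (35/4 - 174*19) - 544080/816179 = (35/4 - 3306) - 544080/816179 = -13189/4 - 544080/816179 = -10766761151/3264716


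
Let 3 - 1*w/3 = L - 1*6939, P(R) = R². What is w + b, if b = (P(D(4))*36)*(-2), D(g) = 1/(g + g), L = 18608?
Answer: -279993/8 ≈ -34999.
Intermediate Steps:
D(g) = 1/(2*g)
b = -9/8 (b = (((½)/4)²*36)*(-2) = (((½)*(¼))²*36)*(-2) = ((⅛)²*36)*(-2) = ((1/64)*36)*(-2) = (9/16)*(-2) = -9/8 ≈ -1.1250)
w = -34998 (w = 9 - 3*(18608 - 1*6939) = 9 - 3*(18608 - 6939) = 9 - 3*11669 = 9 - 35007 = -34998)
w + b = -34998 - 9/8 = -279993/8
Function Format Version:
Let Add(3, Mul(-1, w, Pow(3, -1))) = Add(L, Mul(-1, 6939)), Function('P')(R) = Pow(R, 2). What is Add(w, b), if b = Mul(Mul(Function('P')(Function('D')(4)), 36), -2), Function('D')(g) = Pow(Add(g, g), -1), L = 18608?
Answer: Rational(-279993, 8) ≈ -34999.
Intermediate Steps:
Function('D')(g) = Mul(Rational(1, 2), Pow(g, -1)) (Function('D')(g) = Pow(Mul(2, g), -1) = Mul(Rational(1, 2), Pow(g, -1)))
b = Rational(-9, 8) (b = Mul(Mul(Pow(Mul(Rational(1, 2), Pow(4, -1)), 2), 36), -2) = Mul(Mul(Pow(Mul(Rational(1, 2), Rational(1, 4)), 2), 36), -2) = Mul(Mul(Pow(Rational(1, 8), 2), 36), -2) = Mul(Mul(Rational(1, 64), 36), -2) = Mul(Rational(9, 16), -2) = Rational(-9, 8) ≈ -1.1250)
w = -34998 (w = Add(9, Mul(-3, Add(18608, Mul(-1, 6939)))) = Add(9, Mul(-3, Add(18608, -6939))) = Add(9, Mul(-3, 11669)) = Add(9, -35007) = -34998)
Add(w, b) = Add(-34998, Rational(-9, 8)) = Rational(-279993, 8)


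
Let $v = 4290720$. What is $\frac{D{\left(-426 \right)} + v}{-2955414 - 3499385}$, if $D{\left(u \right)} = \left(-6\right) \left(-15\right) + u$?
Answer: $- \frac{4290384}{6454799} \approx -0.66468$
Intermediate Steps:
$D{\left(u \right)} = 90 + u$
$\frac{D{\left(-426 \right)} + v}{-2955414 - 3499385} = \frac{\left(90 - 426\right) + 4290720}{-2955414 - 3499385} = \frac{-336 + 4290720}{-6454799} = 4290384 \left(- \frac{1}{6454799}\right) = - \frac{4290384}{6454799}$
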